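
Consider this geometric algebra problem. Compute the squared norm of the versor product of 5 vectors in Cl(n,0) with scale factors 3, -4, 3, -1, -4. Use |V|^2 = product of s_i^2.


Each vector v_i has |v_i|^2 = s_i^2
Squared scales: 3^2 = 9, (-4)^2 = 16, 3^2 = 9, (-1)^2 = 1, (-4)^2 = 16
|V|^2 = 9 * 16 * 9 * 1 * 16
= 20736


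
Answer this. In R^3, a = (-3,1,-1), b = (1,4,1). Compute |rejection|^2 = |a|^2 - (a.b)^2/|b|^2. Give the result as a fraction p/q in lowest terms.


|a|^2 = (-3)^2 + 1^2 + (-1)^2 = 11
|b|^2 = 1^2 + 4^2 + 1^2 = 18
a . b = (-3)*1 + 1*4 + (-1)*1 = 0
(a.b)^2 = 0^2 = 0
|rej|^2 = 11 - 0/18
= (198 - 0)/18
= 198/18
In lowest terms: 11/1


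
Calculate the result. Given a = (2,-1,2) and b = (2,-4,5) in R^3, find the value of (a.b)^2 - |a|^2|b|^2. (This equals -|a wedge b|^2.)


a . b = 2*2 + (-1)*(-4) + 2*5
= 4 + 4 + 10 = 18
|a|^2 = 2^2 + (-1)^2 + 2^2 = 9
|b|^2 = 2^2 + (-4)^2 + 5^2 = 45
(a.b)^2 = 18^2 = 324
|a|^2 * |b|^2 = 9 * 45 = 405
Result = 324 - 405 = -81


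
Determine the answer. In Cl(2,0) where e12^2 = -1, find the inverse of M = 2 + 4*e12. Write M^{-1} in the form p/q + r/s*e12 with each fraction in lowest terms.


M = 2 + 4*e12, where e12^2 = -1.
Since M commutes with its reverse ~M = a - b*e12, M * ~M = a^2 - b^2*e12^2 = a^2 + b^2.
So M^{-1} = ~M / (a^2 + b^2) = (a - b*e12)/(a^2 + b^2).
a^2 + b^2 = 4 + 16 = 20
Scalar part = 2/20 = 1/10
Bivector coeff = -4/20 = -1/5
M^{-1} = 1/10 - 1/5*e12


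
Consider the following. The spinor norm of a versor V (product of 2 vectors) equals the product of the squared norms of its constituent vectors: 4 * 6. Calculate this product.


Spinor norm N(V) = |v1|^2 * |v2|^2 * ... * |v2|^2
= 4 * 6
Running product: 4, 24
N(V) = 24


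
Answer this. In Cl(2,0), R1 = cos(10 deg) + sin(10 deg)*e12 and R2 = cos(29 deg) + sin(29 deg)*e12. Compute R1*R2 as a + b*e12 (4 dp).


Same-plane rotors commute and their half-angles add:
R1*R2 = cos(a1 + a2) + sin(a1 + a2)*e12.
a1 + a2 = 10 + 29 = 39 deg
cos(39 deg) = 0.7771
sin(39 deg) = 0.6293
R1*R2 = 0.7771 + 0.6293*e12


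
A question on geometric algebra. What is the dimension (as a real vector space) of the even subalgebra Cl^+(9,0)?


Even subalgebra dimension = 2^(n-1)
n = 9 + 0 = 9
2^(9 - 1) = 2^8 = 256
Verification: sum of C(9,k) for even k = 1 + 36 + 126 + 84 + 9 = 256
Result = 256


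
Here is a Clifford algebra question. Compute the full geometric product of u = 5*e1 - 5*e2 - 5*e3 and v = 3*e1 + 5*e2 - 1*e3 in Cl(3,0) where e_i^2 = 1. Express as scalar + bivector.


In Cl(3,0): e_i^2 = 1, e_ie_j = -e_je_i for i != j.
Scalar part = u . v = 5*3 + (-5)*5 + (-5)*(-1)
= 15 + (-25) + 5 = -5
e12 coeff = 5*5 - (-5)*3 = 25 - (-15) = 40
e13 coeff = 5*(-1) - (-5)*3 = -5 - (-15) = 10
e23 coeff = (-5)*(-1) - (-5)*5 = 5 - (-25) = 30
uv = -5 + 40*e12 + 10*e13 + 30*e23


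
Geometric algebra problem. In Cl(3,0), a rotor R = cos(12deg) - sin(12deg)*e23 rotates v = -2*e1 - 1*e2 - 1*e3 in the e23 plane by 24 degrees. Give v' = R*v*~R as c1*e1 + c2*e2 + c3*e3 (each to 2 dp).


Rotor R = cos(12deg) - sin(12deg)*e23
Rotation angle theta = 2 * 12 = 24 degrees in the e23 plane (e2 -> e3).
The component perpendicular to the plane (e1) is invariant: v'_1 = v1 = -2.00
cos(24deg) = 0.9135, sin(24deg) = 0.4067
v'_2 = v2*cos(theta) - v3*sin(theta) = -1*0.9135 - (-1)*0.4067 = -0.51
v'_3 = v2*sin(theta) + v3*cos(theta) = -1*0.4067 + (-1)*0.9135 = -1.32
v' = -2.00*e1 - 0.51*e2 - 1.32*e3


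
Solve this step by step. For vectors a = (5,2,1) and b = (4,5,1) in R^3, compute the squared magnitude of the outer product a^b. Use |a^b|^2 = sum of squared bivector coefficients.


a wedge b = (a1*b2 - a2*b1)*e12 + (a1*b3 - a3*b1)*e13 + (a2*b3 - a3*b2)*e23
e12 coeff: 5*5 - 2*4 = 25 - 8 = 17
e13 coeff: 5*1 - 1*4 = 5 - 4 = 1
e23 coeff: 2*1 - 1*5 = 2 - 5 = -3
|a wedge b|^2 = 17^2 + 1^2 + (-3)^2
= 289 + 1 + 9
= 299


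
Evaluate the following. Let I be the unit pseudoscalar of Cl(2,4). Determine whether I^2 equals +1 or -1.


The pseudoscalar I = e1...e_n (product of all n generators) of Cl(p,q) satisfies I^2 = (-1)^(q + n(n-1)/2).
p = 2, q = 4, n = p + q = 6
n(n-1)/2 = 6 * 5 / 2 = 15
Exponent = q + n(n-1)/2 = 4 + 15 = 19
I^2 = (-1)^19 = -1


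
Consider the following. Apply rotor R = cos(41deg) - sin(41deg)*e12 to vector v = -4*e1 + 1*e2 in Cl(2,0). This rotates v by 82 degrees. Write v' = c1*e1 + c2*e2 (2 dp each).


Rotor R = cos(41deg) - sin(41deg)*e12
Rotation angle theta = 2 * 41 = 82 degrees
v' = R*v*~R rotates v by theta.
cos(82deg) = 0.1392, sin(82deg) = 0.9903
v'_1 = -4*cos(82deg) - 1*sin(82deg)
= -4*0.1392 - 1*0.9903
= -1.55
v'_2 = -4*sin(82deg) + 1*cos(82deg)
= -4*0.9903 + 1*0.1392
= -3.82
v' = -1.55*e1 - 3.82*e2


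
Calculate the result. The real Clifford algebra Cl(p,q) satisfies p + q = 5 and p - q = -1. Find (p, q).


We need p + q = 5 and p - q = -1.
Adding: 2p = 5 + (-1) = 4, so p = 2.
Then q = 5 - 2 = 3.
(p, q) = (2, 3)


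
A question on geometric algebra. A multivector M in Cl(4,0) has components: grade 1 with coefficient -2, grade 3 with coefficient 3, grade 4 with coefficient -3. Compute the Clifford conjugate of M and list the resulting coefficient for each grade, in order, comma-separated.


Clifford conjugate sign for grade k: (-1)^(k(k+1)/2)
Grade 1: (-1)^(1*2/2) = (-1)^1 = -1, coeff -2 -> 2
Grade 3: (-1)^(3*4/2) = (-1)^6 = 1, coeff 3 -> 3
Grade 4: (-1)^(4*5/2) = (-1)^10 = 1, coeff -3 -> -3
Conjugated coefficients: 2, 3, -3


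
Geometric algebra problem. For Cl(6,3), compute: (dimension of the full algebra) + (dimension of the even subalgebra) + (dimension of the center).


n = 6 + 3 = 9
Total dim = 2^9 = 512
Even subalgebra dim = 2^8 = 256
n is odd, so center dim = 2
Sum = 512 + 256 + 2 = 770


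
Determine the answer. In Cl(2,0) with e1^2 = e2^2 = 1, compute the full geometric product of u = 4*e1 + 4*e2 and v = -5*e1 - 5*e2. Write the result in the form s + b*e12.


Expand: (4*e1 + 4*e2)(-5*e1 - 5*e2)
= 4*(-5)*e1e1 + 4*(-5)*e1e2 + 4*(-5)*e2e1 + 4*(-5)*e2e2
Using e1^2 = e2^2 = 1, e2e1 = -e1e2:
Scalar part s = 4*(-5) + 4*(-5) = -20 + (-20) = -40
Bivector part b = 4*(-5) - 4*(-5) = -20 - (-20) = 0
uv = -40 + 0*e12


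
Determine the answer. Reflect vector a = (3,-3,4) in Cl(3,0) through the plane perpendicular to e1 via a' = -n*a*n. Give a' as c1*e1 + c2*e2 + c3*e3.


Reflection formula: a' = -n*a*n, with n = e1 (unit vector, n^2 = 1).
For reflection through hyperplane perp to e1:
The component along e1 flips sign, others stay.
a = (3, -3, 4)
a' = (-3, -3, 4)
a' = -3*e1 - 3*e2 + 4*e3


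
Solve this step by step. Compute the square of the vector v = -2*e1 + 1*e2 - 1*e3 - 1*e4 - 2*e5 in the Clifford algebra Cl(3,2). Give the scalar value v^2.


v^2 = sum of c_i^2 * e_i^2
Positive signature terms (e_i^2 = +1): (-2)^2 + 1^2 + (-1)^2 = 6
Negative signature terms (e_j^2 = -1): (-1)^2 + (-2)^2 = 5
v^2 = 6 - 5 = 1


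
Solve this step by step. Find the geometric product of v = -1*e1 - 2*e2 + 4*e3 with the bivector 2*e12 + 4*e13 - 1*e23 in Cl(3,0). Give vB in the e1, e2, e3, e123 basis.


vB has grade-1 (vector) and grade-3 (trivector) parts: vB = (v _| B) + (v ^ B).
Vector part <vB>_1:
  e1: -v2*b12 - v3*b13 = -(-2)*(2) - (4)*(4) = -12
  e2: v1*b12 - v3*b23 = (-1)*(2) - (4)*(-1) = 2
  e3: v1*b13 + v2*b23 = (-1)*(4) + (-2)*(-1) = -2
Trivector part <vB>_3:
  e123: v1*b23 - v2*b13 + v3*b12 = (-1)*(-1) - (-2)*(4) + (4)*(2) = 17
vB = -12*e1 + 2*e2 - 2*e3 + 17*e123


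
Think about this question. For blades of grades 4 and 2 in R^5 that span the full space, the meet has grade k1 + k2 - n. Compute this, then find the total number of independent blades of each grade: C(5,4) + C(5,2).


Meet grade = grade(A) + grade(B) - n
= 4 + 2 - 5 = 1
C(5,4) = 5
C(5,2) = 10
dim_A + dim_B = 5 + 10 = 15


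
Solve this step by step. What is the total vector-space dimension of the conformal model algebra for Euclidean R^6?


The conformal model of R^6 uses Cl(7,1): the 6 Euclidean generators plus two extra orthogonal generators e+ (e+^2 = +1) and e- (e-^2 = -1), from which the null vectors e0, einf are built.
Number of generators m = 6 + 2 = 8.
dim Cl(p,q) = 2^m = 2^8 = 256


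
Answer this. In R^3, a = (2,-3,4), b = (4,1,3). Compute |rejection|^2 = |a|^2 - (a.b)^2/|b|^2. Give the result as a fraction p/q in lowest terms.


|a|^2 = 2^2 + (-3)^2 + 4^2 = 29
|b|^2 = 4^2 + 1^2 + 3^2 = 26
a . b = 2*4 + (-3)*1 + 4*3 = 17
(a.b)^2 = 17^2 = 289
|rej|^2 = 29 - 289/26
= (754 - 289)/26
= 465/26
In lowest terms: 465/26


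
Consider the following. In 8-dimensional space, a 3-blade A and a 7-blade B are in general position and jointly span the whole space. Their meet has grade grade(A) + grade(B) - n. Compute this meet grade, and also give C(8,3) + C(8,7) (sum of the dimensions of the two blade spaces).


Meet grade = grade(A) + grade(B) - n
= 3 + 7 - 8 = 2
C(8,3) = 56
C(8,7) = 8
dim_A + dim_B = 56 + 8 = 64


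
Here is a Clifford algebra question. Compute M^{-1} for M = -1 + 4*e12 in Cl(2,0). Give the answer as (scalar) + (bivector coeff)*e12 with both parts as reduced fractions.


M = -1 + 4*e12, where e12^2 = -1.
Since M commutes with its reverse ~M = a - b*e12, M * ~M = a^2 - b^2*e12^2 = a^2 + b^2.
So M^{-1} = ~M / (a^2 + b^2) = (a - b*e12)/(a^2 + b^2).
a^2 + b^2 = 1 + 16 = 17
Scalar part = -1/17 = -1/17
Bivector coeff = -4/17 = -4/17
M^{-1} = -1/17 - 4/17*e12


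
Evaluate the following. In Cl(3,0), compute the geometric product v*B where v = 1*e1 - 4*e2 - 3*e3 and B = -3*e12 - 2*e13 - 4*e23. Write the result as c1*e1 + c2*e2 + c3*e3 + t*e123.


vB has grade-1 (vector) and grade-3 (trivector) parts: vB = (v _| B) + (v ^ B).
Vector part <vB>_1:
  e1: -v2*b12 - v3*b13 = -(-4)*(-3) - (-3)*(-2) = -18
  e2: v1*b12 - v3*b23 = (1)*(-3) - (-3)*(-4) = -15
  e3: v1*b13 + v2*b23 = (1)*(-2) + (-4)*(-4) = 14
Trivector part <vB>_3:
  e123: v1*b23 - v2*b13 + v3*b12 = (1)*(-4) - (-4)*(-2) + (-3)*(-3) = -3
vB = -18*e1 - 15*e2 + 14*e3 - 3*e123


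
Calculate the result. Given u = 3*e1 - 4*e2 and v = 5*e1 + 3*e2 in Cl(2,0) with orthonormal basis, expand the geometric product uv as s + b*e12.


Expand: (3*e1 - 4*e2)(5*e1 + 3*e2)
= 3*5*e1e1 + 3*3*e1e2 + (-4)*5*e2e1 + (-4)*3*e2e2
Using e1^2 = e2^2 = 1, e2e1 = -e1e2:
Scalar part s = 3*5 + (-4)*3 = 15 + (-12) = 3
Bivector part b = 3*3 - (-4)*5 = 9 - (-20) = 29
uv = 3 + 29*e12


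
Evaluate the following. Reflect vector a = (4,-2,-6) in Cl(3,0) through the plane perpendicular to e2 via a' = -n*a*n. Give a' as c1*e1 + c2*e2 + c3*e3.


Reflection formula: a' = -n*a*n, with n = e2 (unit vector, n^2 = 1).
For reflection through hyperplane perp to e2:
The component along e2 flips sign, others stay.
a = (4, -2, -6)
a' = (4, 2, -6)
a' = 4*e1 + 2*e2 - 6*e3


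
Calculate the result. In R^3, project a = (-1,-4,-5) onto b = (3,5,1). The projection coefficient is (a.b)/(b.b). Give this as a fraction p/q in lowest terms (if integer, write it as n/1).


Projection coefficient = (a . b) / (b . b)
a . b = (-1)*3 + (-4)*5 + (-5)*1
= -3 + (-20) + (-5) = -28
b . b = 3^2 + 5^2 + 1^2
= 9 + 25 + 1 = 35
Coefficient = -28/35
In lowest terms: -4/5


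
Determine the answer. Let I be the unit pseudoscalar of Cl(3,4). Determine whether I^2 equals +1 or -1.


The pseudoscalar I = e1...e_n (product of all n generators) of Cl(p,q) satisfies I^2 = (-1)^(q + n(n-1)/2).
p = 3, q = 4, n = p + q = 7
n(n-1)/2 = 7 * 6 / 2 = 21
Exponent = q + n(n-1)/2 = 4 + 21 = 25
I^2 = (-1)^25 = -1


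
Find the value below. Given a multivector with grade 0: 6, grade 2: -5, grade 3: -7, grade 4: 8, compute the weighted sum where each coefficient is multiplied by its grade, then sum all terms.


Grade-weighted sum = sum of grade_k * coefficient_k
0*6 = 0
2*(-5) = -10
3*(-7) = -21
4*8 = 32
Total = 0 + (-10) + (-21) + 32 = 1


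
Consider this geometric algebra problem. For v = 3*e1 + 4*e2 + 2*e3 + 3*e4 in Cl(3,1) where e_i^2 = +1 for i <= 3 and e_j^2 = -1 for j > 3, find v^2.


v^2 = sum of c_i^2 * e_i^2
Positive signature terms (e_i^2 = +1): 3^2 + 4^2 + 2^2 = 29
Negative signature terms (e_j^2 = -1): 3^2 = 9
v^2 = 29 - 9 = 20


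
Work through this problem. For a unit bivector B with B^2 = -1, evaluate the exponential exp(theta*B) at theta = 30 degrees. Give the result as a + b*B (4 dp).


For a unit bivector B with B^2 = -1, the exponential series gives
e^(theta*B) = cos(theta) + sin(theta)*B (the GA analogue of Euler's formula).
theta = 30 degrees = 0.523599 rad
cos(30 deg) = 0.8660
sin(30 deg) = 0.5000
exp(theta*B) = 0.8660 + 0.5000*B


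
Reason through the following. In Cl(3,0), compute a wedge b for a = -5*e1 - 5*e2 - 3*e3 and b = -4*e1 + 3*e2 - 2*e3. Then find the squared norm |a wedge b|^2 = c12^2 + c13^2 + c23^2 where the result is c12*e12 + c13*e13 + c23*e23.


a wedge b = (a1*b2 - a2*b1)*e12 + (a1*b3 - a3*b1)*e13 + (a2*b3 - a3*b2)*e23
e12 coeff: (-5)*3 - (-5)*(-4) = -15 - 20 = -35
e13 coeff: (-5)*(-2) - (-3)*(-4) = 10 - 12 = -2
e23 coeff: (-5)*(-2) - (-3)*3 = 10 - (-9) = 19
|a wedge b|^2 = (-35)^2 + (-2)^2 + 19^2
= 1225 + 4 + 361
= 1590


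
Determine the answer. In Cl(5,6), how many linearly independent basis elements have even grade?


Even subalgebra dimension = 2^(n-1)
n = 5 + 6 = 11
2^(11 - 1) = 2^10 = 1024
Verification: sum of C(11,k) for even k = 1 + 55 + 330 + 462 + 165 + 11 = 1024
Result = 1024


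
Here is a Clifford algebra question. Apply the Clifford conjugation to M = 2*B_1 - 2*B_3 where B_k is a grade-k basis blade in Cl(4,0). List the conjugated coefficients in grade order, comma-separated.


Clifford conjugate sign for grade k: (-1)^(k(k+1)/2)
Grade 1: (-1)^(1*2/2) = (-1)^1 = -1, coeff 2 -> -2
Grade 3: (-1)^(3*4/2) = (-1)^6 = 1, coeff -2 -> -2
Conjugated coefficients: -2, -2


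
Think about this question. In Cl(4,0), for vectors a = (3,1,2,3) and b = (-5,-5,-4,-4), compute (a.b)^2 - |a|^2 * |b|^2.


a . b = 3*(-5) + 1*(-5) + 2*(-4) + 3*(-4)
= -15 + (-5) + (-8) + (-12) = -40
|a|^2 = 3^2 + 1^2 + 2^2 + 3^2 = 23
|b|^2 = (-5)^2 + (-5)^2 + (-4)^2 + (-4)^2 = 82
(a.b)^2 = (-40)^2 = 1600
|a|^2 * |b|^2 = 23 * 82 = 1886
Result = 1600 - 1886 = -286


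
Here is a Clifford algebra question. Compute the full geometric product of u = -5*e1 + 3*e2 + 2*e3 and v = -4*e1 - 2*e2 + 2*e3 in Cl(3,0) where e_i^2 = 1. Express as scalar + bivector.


In Cl(3,0): e_i^2 = 1, e_ie_j = -e_je_i for i != j.
Scalar part = u . v = (-5)*(-4) + 3*(-2) + 2*2
= 20 + (-6) + 4 = 18
e12 coeff = (-5)*(-2) - 3*(-4) = 10 - (-12) = 22
e13 coeff = (-5)*2 - 2*(-4) = -10 - (-8) = -2
e23 coeff = 3*2 - 2*(-2) = 6 - (-4) = 10
uv = 18 + 22*e12 - 2*e13 + 10*e23


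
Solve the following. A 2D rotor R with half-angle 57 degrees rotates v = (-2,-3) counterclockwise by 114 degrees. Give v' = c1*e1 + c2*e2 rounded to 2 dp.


Rotor R = cos(57deg) - sin(57deg)*e12
Rotation angle theta = 2 * 57 = 114 degrees
v' = R*v*~R rotates v by theta.
cos(114deg) = -0.4067, sin(114deg) = 0.9135
v'_1 = -2*cos(114deg) - (-3)*sin(114deg)
= -2*(-0.4067) - (-3)*0.9135
= 3.55
v'_2 = -2*sin(114deg) + (-3)*cos(114deg)
= -2*0.9135 + (-3)*(-0.4067)
= -0.61
v' = 3.55*e1 - 0.61*e2


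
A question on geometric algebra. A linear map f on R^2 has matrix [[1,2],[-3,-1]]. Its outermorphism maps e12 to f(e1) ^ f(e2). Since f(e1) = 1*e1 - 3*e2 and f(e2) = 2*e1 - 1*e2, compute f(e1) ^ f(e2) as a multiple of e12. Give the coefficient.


The outermorphism of a linear map f sends e1^e2 to f(e1)^f(e2).
f(e1) = 1*e1 - 3*e2
f(e2) = 2*e1 - 1*e2
f(e1) ^ f(e2) = (1*e1 - 3*e2) ^ (2*e1 - 1*e2)
= 1*(-1)*e12 + (-3)*2*e21
= (-1 - (-6))*e12
= 5*e12
Coefficient = 5


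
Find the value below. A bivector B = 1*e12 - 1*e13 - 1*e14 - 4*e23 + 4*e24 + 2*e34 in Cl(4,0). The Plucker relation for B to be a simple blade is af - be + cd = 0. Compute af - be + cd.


Plucker relation: af - be + cd
a*f = 1*2 = 2
b*e = (-1)*4 = -4
c*d = (-1)*(-4) = 4
af - be + cd = 2 - (-4) + 4
= 10


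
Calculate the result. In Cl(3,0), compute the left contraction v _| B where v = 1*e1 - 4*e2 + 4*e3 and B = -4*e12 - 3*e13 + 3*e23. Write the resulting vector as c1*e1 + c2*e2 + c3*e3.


Left contraction v _| B = <vB>_1 (grade-1 part of the geometric product vB).
Using e1_|e12 = e2, e2_|e12 = -e1, e1_|e13 = e3, e3_|e13 = -e1, e2_|e23 = e3, e3_|e23 = -e2:
e1 coeff: -v2*b12 - v3*b13 = -(-4)*(-4) - (4)*(-3) = -4
e2 coeff: v1*b12 - v3*b23 = (1)*(-4) - (4)*(3) = -16
e3 coeff: v1*b13 + v2*b23 = (1)*(-3) + (-4)*(3) = -15
v _| B = -4*e1 - 16*e2 - 15*e3


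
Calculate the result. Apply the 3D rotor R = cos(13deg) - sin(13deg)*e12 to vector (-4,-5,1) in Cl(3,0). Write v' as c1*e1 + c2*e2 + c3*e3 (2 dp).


Rotor R = cos(13deg) - sin(13deg)*e12
Rotation angle theta = 2 * 13 = 26 degrees in the e12 plane (e1 -> e2).
The component perpendicular to the plane (e3) is invariant: v'_3 = v3 = 1.00
cos(26deg) = 0.8988, sin(26deg) = 0.4384
v'_1 = v1*cos(theta) - v2*sin(theta) = -4*0.8988 - (-5)*0.4384 = -1.40
v'_2 = v1*sin(theta) + v2*cos(theta) = -4*0.4384 + (-5)*0.8988 = -6.25
v' = -1.40*e1 - 6.25*e2 + 1.00*e3


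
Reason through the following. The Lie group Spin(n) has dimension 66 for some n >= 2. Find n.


dim Spin(n) = dim so(n) = n(n-1)/2.
Solve n(n-1)/2 = 66, i.e. n^2 - n - 132 = 0.
Discriminant = 1 + 8*66 = 529
n = (1 + sqrt(529))/2 = (1 + 23)/2 = 12


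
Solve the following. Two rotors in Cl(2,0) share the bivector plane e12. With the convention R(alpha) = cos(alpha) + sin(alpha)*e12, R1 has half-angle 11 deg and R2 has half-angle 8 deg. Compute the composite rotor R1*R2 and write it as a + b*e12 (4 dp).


Same-plane rotors commute and their half-angles add:
R1*R2 = cos(a1 + a2) + sin(a1 + a2)*e12.
a1 + a2 = 11 + 8 = 19 deg
cos(19 deg) = 0.9455
sin(19 deg) = 0.3256
R1*R2 = 0.9455 + 0.3256*e12


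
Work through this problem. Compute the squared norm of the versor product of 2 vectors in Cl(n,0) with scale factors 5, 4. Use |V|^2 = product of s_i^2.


Each vector v_i has |v_i|^2 = s_i^2
Squared scales: 5^2 = 25, 4^2 = 16
|V|^2 = 25 * 16
= 400


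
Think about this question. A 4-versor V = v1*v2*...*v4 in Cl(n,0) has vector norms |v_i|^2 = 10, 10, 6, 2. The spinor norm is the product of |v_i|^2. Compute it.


Spinor norm N(V) = |v1|^2 * |v2|^2 * ... * |v4|^2
= 10 * 10 * 6 * 2
Running product: 10, 100, 600, 1200
N(V) = 1200


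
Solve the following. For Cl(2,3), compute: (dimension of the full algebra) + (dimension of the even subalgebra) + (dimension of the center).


n = 2 + 3 = 5
Total dim = 2^5 = 32
Even subalgebra dim = 2^4 = 16
n is odd, so center dim = 2
Sum = 32 + 16 + 2 = 50


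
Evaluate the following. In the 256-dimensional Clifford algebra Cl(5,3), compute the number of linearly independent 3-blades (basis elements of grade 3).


Number of grade-k basis blades in Cl(p,q) with n = p + q is C(n, k).
n = 5 + 3 = 8
C(8, 3) = 8! / (3! * 5!)
= 40320 / (6 * 120)
= 56


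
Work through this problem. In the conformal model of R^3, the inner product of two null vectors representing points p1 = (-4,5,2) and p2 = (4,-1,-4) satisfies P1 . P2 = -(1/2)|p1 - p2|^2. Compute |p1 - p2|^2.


p1 - p2 = (-8, 6, 6)
|p1 - p2|^2 = (-8)^2 + 6^2 + 6^2
= 64 + 36 + 36
= 136


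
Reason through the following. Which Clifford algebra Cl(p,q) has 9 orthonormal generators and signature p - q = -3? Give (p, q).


We need p + q = 9 and p - q = -3.
Adding: 2p = 9 + (-3) = 6, so p = 3.
Then q = 9 - 3 = 6.
(p, q) = (3, 6)


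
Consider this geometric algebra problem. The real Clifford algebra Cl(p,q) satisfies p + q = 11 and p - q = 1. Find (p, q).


We need p + q = 11 and p - q = 1.
Adding: 2p = 11 + 1 = 12, so p = 6.
Then q = 11 - 6 = 5.
(p, q) = (6, 5)


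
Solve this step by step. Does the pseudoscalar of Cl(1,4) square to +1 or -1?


The pseudoscalar I = e1...e_n (product of all n generators) of Cl(p,q) satisfies I^2 = (-1)^(q + n(n-1)/2).
p = 1, q = 4, n = p + q = 5
n(n-1)/2 = 5 * 4 / 2 = 10
Exponent = q + n(n-1)/2 = 4 + 10 = 14
I^2 = (-1)^14 = +1


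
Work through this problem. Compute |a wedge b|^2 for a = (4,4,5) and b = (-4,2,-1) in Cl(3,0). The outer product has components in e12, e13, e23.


a wedge b = (a1*b2 - a2*b1)*e12 + (a1*b3 - a3*b1)*e13 + (a2*b3 - a3*b2)*e23
e12 coeff: 4*2 - 4*(-4) = 8 - (-16) = 24
e13 coeff: 4*(-1) - 5*(-4) = -4 - (-20) = 16
e23 coeff: 4*(-1) - 5*2 = -4 - 10 = -14
|a wedge b|^2 = 24^2 + 16^2 + (-14)^2
= 576 + 256 + 196
= 1028


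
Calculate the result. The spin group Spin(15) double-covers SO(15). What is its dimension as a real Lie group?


Spin(n) double-covers SO(n); both have Lie algebra so(n) of dimension n(n-1)/2.
n = 15
n(n-1) = 15 * 14 = 210
dim Spin(15) = 210/2 = 105


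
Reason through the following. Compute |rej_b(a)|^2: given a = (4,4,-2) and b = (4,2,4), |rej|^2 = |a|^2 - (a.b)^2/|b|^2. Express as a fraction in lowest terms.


|a|^2 = 4^2 + 4^2 + (-2)^2 = 36
|b|^2 = 4^2 + 2^2 + 4^2 = 36
a . b = 4*4 + 4*2 + (-2)*4 = 16
(a.b)^2 = 16^2 = 256
|rej|^2 = 36 - 256/36
= (1296 - 256)/36
= 1040/36
In lowest terms: 260/9


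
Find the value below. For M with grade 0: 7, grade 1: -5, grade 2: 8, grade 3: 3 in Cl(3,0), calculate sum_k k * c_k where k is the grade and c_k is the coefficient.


Grade-weighted sum = sum of grade_k * coefficient_k
0*7 = 0
1*(-5) = -5
2*8 = 16
3*3 = 9
Total = 0 + (-5) + 16 + 9 = 20


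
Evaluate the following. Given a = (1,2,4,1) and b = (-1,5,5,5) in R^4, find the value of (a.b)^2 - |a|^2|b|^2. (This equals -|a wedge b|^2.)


a . b = 1*(-1) + 2*5 + 4*5 + 1*5
= -1 + 10 + 20 + 5 = 34
|a|^2 = 1^2 + 2^2 + 4^2 + 1^2 = 22
|b|^2 = (-1)^2 + 5^2 + 5^2 + 5^2 = 76
(a.b)^2 = 34^2 = 1156
|a|^2 * |b|^2 = 22 * 76 = 1672
Result = 1156 - 1672 = -516


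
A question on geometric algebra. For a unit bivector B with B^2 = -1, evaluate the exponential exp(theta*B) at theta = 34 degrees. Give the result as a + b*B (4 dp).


For a unit bivector B with B^2 = -1, the exponential series gives
e^(theta*B) = cos(theta) + sin(theta)*B (the GA analogue of Euler's formula).
theta = 34 degrees = 0.593412 rad
cos(34 deg) = 0.8290
sin(34 deg) = 0.5592
exp(theta*B) = 0.8290 + 0.5592*B


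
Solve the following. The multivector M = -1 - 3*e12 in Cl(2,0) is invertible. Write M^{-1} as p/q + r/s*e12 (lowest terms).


M = -1 - 3*e12, where e12^2 = -1.
Since M commutes with its reverse ~M = a - b*e12, M * ~M = a^2 - b^2*e12^2 = a^2 + b^2.
So M^{-1} = ~M / (a^2 + b^2) = (a - b*e12)/(a^2 + b^2).
a^2 + b^2 = 1 + 9 = 10
Scalar part = -1/10 = -1/10
Bivector coeff = 3/10 = 3/10
M^{-1} = -1/10 + 3/10*e12


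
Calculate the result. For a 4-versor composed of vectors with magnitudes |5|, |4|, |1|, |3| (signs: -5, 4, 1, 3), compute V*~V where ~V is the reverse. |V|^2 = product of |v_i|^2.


Each vector v_i has |v_i|^2 = s_i^2
Squared scales: (-5)^2 = 25, 4^2 = 16, 1^2 = 1, 3^2 = 9
|V|^2 = 25 * 16 * 1 * 9
= 3600


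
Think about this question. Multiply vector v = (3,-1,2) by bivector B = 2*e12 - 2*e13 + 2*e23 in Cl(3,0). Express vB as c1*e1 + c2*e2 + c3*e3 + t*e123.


vB has grade-1 (vector) and grade-3 (trivector) parts: vB = (v _| B) + (v ^ B).
Vector part <vB>_1:
  e1: -v2*b12 - v3*b13 = -(-1)*(2) - (2)*(-2) = 6
  e2: v1*b12 - v3*b23 = (3)*(2) - (2)*(2) = 2
  e3: v1*b13 + v2*b23 = (3)*(-2) + (-1)*(2) = -8
Trivector part <vB>_3:
  e123: v1*b23 - v2*b13 + v3*b12 = (3)*(2) - (-1)*(-2) + (2)*(2) = 8
vB = 6*e1 + 2*e2 - 8*e3 + 8*e123


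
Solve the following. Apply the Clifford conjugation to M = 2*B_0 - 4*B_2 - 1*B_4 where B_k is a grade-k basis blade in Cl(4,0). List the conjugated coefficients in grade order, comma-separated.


Clifford conjugate sign for grade k: (-1)^(k(k+1)/2)
Grade 0: (-1)^(0*1/2) = (-1)^0 = 1, coeff 2 -> 2
Grade 2: (-1)^(2*3/2) = (-1)^3 = -1, coeff -4 -> 4
Grade 4: (-1)^(4*5/2) = (-1)^10 = 1, coeff -1 -> -1
Conjugated coefficients: 2, 4, -1


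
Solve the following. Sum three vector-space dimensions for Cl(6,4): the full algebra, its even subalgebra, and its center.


n = 6 + 4 = 10
Total dim = 2^10 = 1024
Even subalgebra dim = 2^9 = 512
n is even, so center dim = 1
Sum = 1024 + 512 + 1 = 1537


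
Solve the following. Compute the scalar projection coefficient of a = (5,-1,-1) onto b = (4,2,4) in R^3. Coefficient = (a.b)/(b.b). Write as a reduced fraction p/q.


Projection coefficient = (a . b) / (b . b)
a . b = 5*4 + (-1)*2 + (-1)*4
= 20 + (-2) + (-4) = 14
b . b = 4^2 + 2^2 + 4^2
= 16 + 4 + 16 = 36
Coefficient = 14/36
In lowest terms: 7/18


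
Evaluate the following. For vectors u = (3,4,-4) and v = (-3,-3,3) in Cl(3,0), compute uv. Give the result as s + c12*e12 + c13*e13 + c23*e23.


In Cl(3,0): e_i^2 = 1, e_ie_j = -e_je_i for i != j.
Scalar part = u . v = 3*(-3) + 4*(-3) + (-4)*3
= -9 + (-12) + (-12) = -33
e12 coeff = 3*(-3) - 4*(-3) = -9 - (-12) = 3
e13 coeff = 3*3 - (-4)*(-3) = 9 - 12 = -3
e23 coeff = 4*3 - (-4)*(-3) = 12 - 12 = 0
uv = -33 + 3*e12 - 3*e13 + 0*e23


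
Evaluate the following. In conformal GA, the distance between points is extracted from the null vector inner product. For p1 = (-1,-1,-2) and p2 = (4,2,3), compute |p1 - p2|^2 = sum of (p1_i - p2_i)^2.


p1 - p2 = (-5, -3, -5)
|p1 - p2|^2 = (-5)^2 + (-3)^2 + (-5)^2
= 25 + 9 + 25
= 59


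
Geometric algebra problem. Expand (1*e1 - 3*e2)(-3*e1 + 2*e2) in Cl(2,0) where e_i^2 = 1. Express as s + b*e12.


Expand: (1*e1 - 3*e2)(-3*e1 + 2*e2)
= 1*(-3)*e1e1 + 1*2*e1e2 + (-3)*(-3)*e2e1 + (-3)*2*e2e2
Using e1^2 = e2^2 = 1, e2e1 = -e1e2:
Scalar part s = 1*(-3) + (-3)*2 = -3 + (-6) = -9
Bivector part b = 1*2 - (-3)*(-3) = 2 - 9 = -7
uv = -9 - 7*e12


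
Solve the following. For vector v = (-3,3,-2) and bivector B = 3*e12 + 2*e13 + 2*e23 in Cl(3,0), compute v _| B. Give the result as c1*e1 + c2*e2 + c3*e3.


Left contraction v _| B = <vB>_1 (grade-1 part of the geometric product vB).
Using e1_|e12 = e2, e2_|e12 = -e1, e1_|e13 = e3, e3_|e13 = -e1, e2_|e23 = e3, e3_|e23 = -e2:
e1 coeff: -v2*b12 - v3*b13 = -(3)*(3) - (-2)*(2) = -5
e2 coeff: v1*b12 - v3*b23 = (-3)*(3) - (-2)*(2) = -5
e3 coeff: v1*b13 + v2*b23 = (-3)*(2) + (3)*(2) = 0
v _| B = -5*e1 - 5*e2 + 0*e3


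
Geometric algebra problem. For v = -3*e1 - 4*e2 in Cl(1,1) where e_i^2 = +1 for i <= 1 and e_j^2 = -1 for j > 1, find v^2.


v^2 = sum of c_i^2 * e_i^2
Positive signature terms (e_i^2 = +1): (-3)^2 = 9
Negative signature terms (e_j^2 = -1): (-4)^2 = 16
v^2 = 9 - 16 = -7


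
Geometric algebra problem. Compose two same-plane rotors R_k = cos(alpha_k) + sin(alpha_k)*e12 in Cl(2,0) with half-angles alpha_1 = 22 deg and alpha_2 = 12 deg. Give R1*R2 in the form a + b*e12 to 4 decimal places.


Same-plane rotors commute and their half-angles add:
R1*R2 = cos(a1 + a2) + sin(a1 + a2)*e12.
a1 + a2 = 22 + 12 = 34 deg
cos(34 deg) = 0.8290
sin(34 deg) = 0.5592
R1*R2 = 0.8290 + 0.5592*e12


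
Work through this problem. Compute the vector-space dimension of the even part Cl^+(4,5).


Even subalgebra dimension = 2^(n-1)
n = 4 + 5 = 9
2^(9 - 1) = 2^8 = 256
Verification: sum of C(9,k) for even k = 1 + 36 + 126 + 84 + 9 = 256
Result = 256


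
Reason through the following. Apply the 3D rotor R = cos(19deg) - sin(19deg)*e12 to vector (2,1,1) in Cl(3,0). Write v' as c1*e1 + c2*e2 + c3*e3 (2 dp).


Rotor R = cos(19deg) - sin(19deg)*e12
Rotation angle theta = 2 * 19 = 38 degrees in the e12 plane (e1 -> e2).
The component perpendicular to the plane (e3) is invariant: v'_3 = v3 = 1.00
cos(38deg) = 0.7880, sin(38deg) = 0.6157
v'_1 = v1*cos(theta) - v2*sin(theta) = 2*0.7880 - 1*0.6157 = 0.96
v'_2 = v1*sin(theta) + v2*cos(theta) = 2*0.6157 + 1*0.7880 = 2.02
v' = 0.96*e1 + 2.02*e2 + 1.00*e3


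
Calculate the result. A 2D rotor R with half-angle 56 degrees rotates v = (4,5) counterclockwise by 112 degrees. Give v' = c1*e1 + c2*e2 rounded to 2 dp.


Rotor R = cos(56deg) - sin(56deg)*e12
Rotation angle theta = 2 * 56 = 112 degrees
v' = R*v*~R rotates v by theta.
cos(112deg) = -0.3746, sin(112deg) = 0.9272
v'_1 = 4*cos(112deg) - 5*sin(112deg)
= 4*(-0.3746) - 5*0.9272
= -6.13
v'_2 = 4*sin(112deg) + 5*cos(112deg)
= 4*0.9272 + 5*(-0.3746)
= 1.84
v' = -6.13*e1 + 1.84*e2


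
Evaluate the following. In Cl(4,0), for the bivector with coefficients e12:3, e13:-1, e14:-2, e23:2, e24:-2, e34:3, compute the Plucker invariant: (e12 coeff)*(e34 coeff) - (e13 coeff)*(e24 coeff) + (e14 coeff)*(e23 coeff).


Plucker relation: af - be + cd
a*f = 3*3 = 9
b*e = (-1)*(-2) = 2
c*d = (-2)*2 = -4
af - be + cd = 9 - 2 + (-4)
= 3


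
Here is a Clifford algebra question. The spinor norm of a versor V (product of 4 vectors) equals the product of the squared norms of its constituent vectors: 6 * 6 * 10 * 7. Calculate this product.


Spinor norm N(V) = |v1|^2 * |v2|^2 * ... * |v4|^2
= 6 * 6 * 10 * 7
Running product: 6, 36, 360, 2520
N(V) = 2520


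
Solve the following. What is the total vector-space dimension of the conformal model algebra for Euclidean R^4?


The conformal model of R^4 uses Cl(5,1): the 4 Euclidean generators plus two extra orthogonal generators e+ (e+^2 = +1) and e- (e-^2 = -1), from which the null vectors e0, einf are built.
Number of generators m = 4 + 2 = 6.
dim Cl(p,q) = 2^m = 2^6 = 64


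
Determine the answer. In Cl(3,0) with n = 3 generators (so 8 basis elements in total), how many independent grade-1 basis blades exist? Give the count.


Number of grade-k basis blades in Cl(p,q) with n = p + q is C(n, k).
n = 3 + 0 = 3
C(3, 1) = 3! / (1! * 2!)
= 6 / (1 * 2)
= 3


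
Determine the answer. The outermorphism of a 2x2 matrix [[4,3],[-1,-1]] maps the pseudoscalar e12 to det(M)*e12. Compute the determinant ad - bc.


The outermorphism of a linear map f sends e1^e2 to f(e1)^f(e2).
f(e1) = 4*e1 - 1*e2
f(e2) = 3*e1 - 1*e2
f(e1) ^ f(e2) = (4*e1 - 1*e2) ^ (3*e1 - 1*e2)
= 4*(-1)*e12 + (-1)*3*e21
= (-4 - (-3))*e12
= -1*e12
Coefficient = -1


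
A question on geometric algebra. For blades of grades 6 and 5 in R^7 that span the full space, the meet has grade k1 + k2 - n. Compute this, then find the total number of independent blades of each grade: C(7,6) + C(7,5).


Meet grade = grade(A) + grade(B) - n
= 6 + 5 - 7 = 4
C(7,6) = 7
C(7,5) = 21
dim_A + dim_B = 7 + 21 = 28


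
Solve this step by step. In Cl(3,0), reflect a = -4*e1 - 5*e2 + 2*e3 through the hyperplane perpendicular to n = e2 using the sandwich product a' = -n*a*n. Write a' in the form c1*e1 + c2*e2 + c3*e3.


Reflection formula: a' = -n*a*n, with n = e2 (unit vector, n^2 = 1).
For reflection through hyperplane perp to e2:
The component along e2 flips sign, others stay.
a = (-4, -5, 2)
a' = (-4, 5, 2)
a' = -4*e1 + 5*e2 + 2*e3


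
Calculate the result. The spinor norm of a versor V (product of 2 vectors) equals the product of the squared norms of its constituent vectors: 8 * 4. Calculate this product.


Spinor norm N(V) = |v1|^2 * |v2|^2 * ... * |v2|^2
= 8 * 4
Running product: 8, 32
N(V) = 32


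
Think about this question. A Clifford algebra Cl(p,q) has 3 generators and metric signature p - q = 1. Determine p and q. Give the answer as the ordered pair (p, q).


We need p + q = 3 and p - q = 1.
Adding: 2p = 3 + 1 = 4, so p = 2.
Then q = 3 - 2 = 1.
(p, q) = (2, 1)


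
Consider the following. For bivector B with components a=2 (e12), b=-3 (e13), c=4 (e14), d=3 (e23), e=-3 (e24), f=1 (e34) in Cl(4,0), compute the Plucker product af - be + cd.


Plucker relation: af - be + cd
a*f = 2*1 = 2
b*e = (-3)*(-3) = 9
c*d = 4*3 = 12
af - be + cd = 2 - 9 + 12
= 5


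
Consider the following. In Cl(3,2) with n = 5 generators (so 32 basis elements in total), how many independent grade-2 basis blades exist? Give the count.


Number of grade-k basis blades in Cl(p,q) with n = p + q is C(n, k).
n = 3 + 2 = 5
C(5, 2) = 5! / (2! * 3!)
= 120 / (2 * 6)
= 10


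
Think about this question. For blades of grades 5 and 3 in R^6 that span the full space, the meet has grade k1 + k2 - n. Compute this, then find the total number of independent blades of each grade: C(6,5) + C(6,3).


Meet grade = grade(A) + grade(B) - n
= 5 + 3 - 6 = 2
C(6,5) = 6
C(6,3) = 20
dim_A + dim_B = 6 + 20 = 26


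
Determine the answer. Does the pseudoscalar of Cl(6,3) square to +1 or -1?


The pseudoscalar I = e1...e_n (product of all n generators) of Cl(p,q) satisfies I^2 = (-1)^(q + n(n-1)/2).
p = 6, q = 3, n = p + q = 9
n(n-1)/2 = 9 * 8 / 2 = 36
Exponent = q + n(n-1)/2 = 3 + 36 = 39
I^2 = (-1)^39 = -1


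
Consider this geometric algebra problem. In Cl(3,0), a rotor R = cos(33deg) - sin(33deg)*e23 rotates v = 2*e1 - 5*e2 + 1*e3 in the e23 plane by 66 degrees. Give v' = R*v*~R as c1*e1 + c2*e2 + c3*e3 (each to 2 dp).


Rotor R = cos(33deg) - sin(33deg)*e23
Rotation angle theta = 2 * 33 = 66 degrees in the e23 plane (e2 -> e3).
The component perpendicular to the plane (e1) is invariant: v'_1 = v1 = 2.00
cos(66deg) = 0.4067, sin(66deg) = 0.9135
v'_2 = v2*cos(theta) - v3*sin(theta) = -5*0.4067 - 1*0.9135 = -2.95
v'_3 = v2*sin(theta) + v3*cos(theta) = -5*0.9135 + 1*0.4067 = -4.16
v' = 2.00*e1 - 2.95*e2 - 4.16*e3


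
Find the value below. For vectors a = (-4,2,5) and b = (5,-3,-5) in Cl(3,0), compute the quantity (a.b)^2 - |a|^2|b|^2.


a . b = (-4)*5 + 2*(-3) + 5*(-5)
= -20 + (-6) + (-25) = -51
|a|^2 = (-4)^2 + 2^2 + 5^2 = 45
|b|^2 = 5^2 + (-3)^2 + (-5)^2 = 59
(a.b)^2 = (-51)^2 = 2601
|a|^2 * |b|^2 = 45 * 59 = 2655
Result = 2601 - 2655 = -54


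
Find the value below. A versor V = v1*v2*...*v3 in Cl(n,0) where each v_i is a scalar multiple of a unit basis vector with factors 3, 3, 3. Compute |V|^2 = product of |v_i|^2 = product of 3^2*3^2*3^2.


Each vector v_i has |v_i|^2 = s_i^2
Squared scales: 3^2 = 9, 3^2 = 9, 3^2 = 9
|V|^2 = 9 * 9 * 9
= 729


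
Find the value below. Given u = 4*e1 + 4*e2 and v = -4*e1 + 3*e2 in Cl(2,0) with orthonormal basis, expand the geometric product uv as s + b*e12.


Expand: (4*e1 + 4*e2)(-4*e1 + 3*e2)
= 4*(-4)*e1e1 + 4*3*e1e2 + 4*(-4)*e2e1 + 4*3*e2e2
Using e1^2 = e2^2 = 1, e2e1 = -e1e2:
Scalar part s = 4*(-4) + 4*3 = -16 + 12 = -4
Bivector part b = 4*3 - 4*(-4) = 12 - (-16) = 28
uv = -4 + 28*e12


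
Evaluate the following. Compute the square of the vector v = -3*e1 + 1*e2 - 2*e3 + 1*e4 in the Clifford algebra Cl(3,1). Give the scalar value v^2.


v^2 = sum of c_i^2 * e_i^2
Positive signature terms (e_i^2 = +1): (-3)^2 + 1^2 + (-2)^2 = 14
Negative signature terms (e_j^2 = -1): 1^2 = 1
v^2 = 14 - 1 = 13


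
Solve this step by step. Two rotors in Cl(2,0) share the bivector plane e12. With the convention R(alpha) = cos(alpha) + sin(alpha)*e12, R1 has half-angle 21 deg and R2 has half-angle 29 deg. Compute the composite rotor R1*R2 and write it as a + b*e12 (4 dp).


Same-plane rotors commute and their half-angles add:
R1*R2 = cos(a1 + a2) + sin(a1 + a2)*e12.
a1 + a2 = 21 + 29 = 50 deg
cos(50 deg) = 0.6428
sin(50 deg) = 0.7660
R1*R2 = 0.6428 + 0.7660*e12


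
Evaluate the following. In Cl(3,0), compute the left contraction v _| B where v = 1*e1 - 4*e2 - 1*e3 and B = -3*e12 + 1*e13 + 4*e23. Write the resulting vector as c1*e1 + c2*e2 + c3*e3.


Left contraction v _| B = <vB>_1 (grade-1 part of the geometric product vB).
Using e1_|e12 = e2, e2_|e12 = -e1, e1_|e13 = e3, e3_|e13 = -e1, e2_|e23 = e3, e3_|e23 = -e2:
e1 coeff: -v2*b12 - v3*b13 = -(-4)*(-3) - (-1)*(1) = -11
e2 coeff: v1*b12 - v3*b23 = (1)*(-3) - (-1)*(4) = 1
e3 coeff: v1*b13 + v2*b23 = (1)*(1) + (-4)*(4) = -15
v _| B = -11*e1 + 1*e2 - 15*e3


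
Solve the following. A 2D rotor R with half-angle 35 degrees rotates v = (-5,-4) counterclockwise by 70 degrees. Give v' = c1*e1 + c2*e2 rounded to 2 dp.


Rotor R = cos(35deg) - sin(35deg)*e12
Rotation angle theta = 2 * 35 = 70 degrees
v' = R*v*~R rotates v by theta.
cos(70deg) = 0.3420, sin(70deg) = 0.9397
v'_1 = -5*cos(70deg) - (-4)*sin(70deg)
= -5*0.3420 - (-4)*0.9397
= 2.05
v'_2 = -5*sin(70deg) + (-4)*cos(70deg)
= -5*0.9397 + (-4)*0.3420
= -6.07
v' = 2.05*e1 - 6.07*e2


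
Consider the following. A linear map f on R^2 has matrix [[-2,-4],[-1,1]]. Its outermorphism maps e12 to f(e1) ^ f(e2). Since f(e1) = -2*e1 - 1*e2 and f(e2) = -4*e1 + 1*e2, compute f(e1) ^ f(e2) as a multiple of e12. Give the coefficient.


The outermorphism of a linear map f sends e1^e2 to f(e1)^f(e2).
f(e1) = -2*e1 - 1*e2
f(e2) = -4*e1 + 1*e2
f(e1) ^ f(e2) = (-2*e1 - 1*e2) ^ (-4*e1 + 1*e2)
= (-2)*1*e12 + (-1)*(-4)*e21
= (-2 - 4)*e12
= -6*e12
Coefficient = -6


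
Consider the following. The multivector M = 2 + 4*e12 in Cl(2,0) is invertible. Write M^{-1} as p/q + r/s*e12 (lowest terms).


M = 2 + 4*e12, where e12^2 = -1.
Since M commutes with its reverse ~M = a - b*e12, M * ~M = a^2 - b^2*e12^2 = a^2 + b^2.
So M^{-1} = ~M / (a^2 + b^2) = (a - b*e12)/(a^2 + b^2).
a^2 + b^2 = 4 + 16 = 20
Scalar part = 2/20 = 1/10
Bivector coeff = -4/20 = -1/5
M^{-1} = 1/10 - 1/5*e12


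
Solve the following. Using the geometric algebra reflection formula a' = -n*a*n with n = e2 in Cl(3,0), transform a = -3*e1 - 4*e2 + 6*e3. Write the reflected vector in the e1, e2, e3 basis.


Reflection formula: a' = -n*a*n, with n = e2 (unit vector, n^2 = 1).
For reflection through hyperplane perp to e2:
The component along e2 flips sign, others stay.
a = (-3, -4, 6)
a' = (-3, 4, 6)
a' = -3*e1 + 4*e2 + 6*e3


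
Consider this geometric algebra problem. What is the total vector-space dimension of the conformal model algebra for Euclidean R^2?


The conformal model of R^2 uses Cl(3,1): the 2 Euclidean generators plus two extra orthogonal generators e+ (e+^2 = +1) and e- (e-^2 = -1), from which the null vectors e0, einf are built.
Number of generators m = 2 + 2 = 4.
dim Cl(p,q) = 2^m = 2^4 = 16


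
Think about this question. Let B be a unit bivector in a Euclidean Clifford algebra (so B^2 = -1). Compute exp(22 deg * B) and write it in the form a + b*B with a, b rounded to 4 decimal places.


For a unit bivector B with B^2 = -1, the exponential series gives
e^(theta*B) = cos(theta) + sin(theta)*B (the GA analogue of Euler's formula).
theta = 22 degrees = 0.383972 rad
cos(22 deg) = 0.9272
sin(22 deg) = 0.3746
exp(theta*B) = 0.9272 + 0.3746*B


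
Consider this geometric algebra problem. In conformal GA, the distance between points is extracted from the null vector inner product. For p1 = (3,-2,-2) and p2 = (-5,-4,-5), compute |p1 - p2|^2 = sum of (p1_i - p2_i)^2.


p1 - p2 = (8, 2, 3)
|p1 - p2|^2 = 8^2 + 2^2 + 3^2
= 64 + 4 + 9
= 77


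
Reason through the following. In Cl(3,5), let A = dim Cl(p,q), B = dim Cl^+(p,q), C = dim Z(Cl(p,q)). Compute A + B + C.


n = 3 + 5 = 8
Total dim = 2^8 = 256
Even subalgebra dim = 2^7 = 128
n is even, so center dim = 1
Sum = 256 + 128 + 1 = 385


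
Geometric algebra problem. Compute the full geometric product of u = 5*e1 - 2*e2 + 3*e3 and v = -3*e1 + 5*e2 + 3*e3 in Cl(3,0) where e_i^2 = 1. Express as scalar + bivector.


In Cl(3,0): e_i^2 = 1, e_ie_j = -e_je_i for i != j.
Scalar part = u . v = 5*(-3) + (-2)*5 + 3*3
= -15 + (-10) + 9 = -16
e12 coeff = 5*5 - (-2)*(-3) = 25 - 6 = 19
e13 coeff = 5*3 - 3*(-3) = 15 - (-9) = 24
e23 coeff = (-2)*3 - 3*5 = -6 - 15 = -21
uv = -16 + 19*e12 + 24*e13 - 21*e23


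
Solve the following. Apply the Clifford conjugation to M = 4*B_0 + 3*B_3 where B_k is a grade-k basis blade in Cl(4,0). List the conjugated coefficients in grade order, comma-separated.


Clifford conjugate sign for grade k: (-1)^(k(k+1)/2)
Grade 0: (-1)^(0*1/2) = (-1)^0 = 1, coeff 4 -> 4
Grade 3: (-1)^(3*4/2) = (-1)^6 = 1, coeff 3 -> 3
Conjugated coefficients: 4, 3


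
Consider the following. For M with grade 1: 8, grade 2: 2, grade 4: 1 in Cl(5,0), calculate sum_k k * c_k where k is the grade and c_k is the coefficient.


Grade-weighted sum = sum of grade_k * coefficient_k
1*8 = 8
2*2 = 4
4*1 = 4
Total = 8 + 4 + 4 = 16


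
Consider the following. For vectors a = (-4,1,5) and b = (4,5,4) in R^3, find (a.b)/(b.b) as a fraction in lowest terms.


Projection coefficient = (a . b) / (b . b)
a . b = (-4)*4 + 1*5 + 5*4
= -16 + 5 + 20 = 9
b . b = 4^2 + 5^2 + 4^2
= 16 + 25 + 16 = 57
Coefficient = 9/57
In lowest terms: 3/19


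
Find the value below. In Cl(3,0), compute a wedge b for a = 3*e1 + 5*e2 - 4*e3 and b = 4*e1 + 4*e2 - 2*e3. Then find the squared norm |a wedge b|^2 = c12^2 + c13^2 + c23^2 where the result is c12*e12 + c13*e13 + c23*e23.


a wedge b = (a1*b2 - a2*b1)*e12 + (a1*b3 - a3*b1)*e13 + (a2*b3 - a3*b2)*e23
e12 coeff: 3*4 - 5*4 = 12 - 20 = -8
e13 coeff: 3*(-2) - (-4)*4 = -6 - (-16) = 10
e23 coeff: 5*(-2) - (-4)*4 = -10 - (-16) = 6
|a wedge b|^2 = (-8)^2 + 10^2 + 6^2
= 64 + 100 + 36
= 200
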